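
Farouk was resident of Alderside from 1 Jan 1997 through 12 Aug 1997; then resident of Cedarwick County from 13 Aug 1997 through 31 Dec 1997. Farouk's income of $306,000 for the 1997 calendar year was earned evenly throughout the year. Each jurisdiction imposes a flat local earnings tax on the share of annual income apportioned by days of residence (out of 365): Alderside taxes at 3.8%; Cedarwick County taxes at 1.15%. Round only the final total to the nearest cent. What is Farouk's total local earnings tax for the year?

$8,495.48

Alderside, 1 Jan – 12 Aug 1997: 224 days → $306,000 × 3.8% × 224/365 = $7,136.0877
Cedarwick County, 13 Aug – 31 Dec 1997: 141 days → $306,000 × 1.15% × 141/365 = $1,359.3945
Total = $8,495.4822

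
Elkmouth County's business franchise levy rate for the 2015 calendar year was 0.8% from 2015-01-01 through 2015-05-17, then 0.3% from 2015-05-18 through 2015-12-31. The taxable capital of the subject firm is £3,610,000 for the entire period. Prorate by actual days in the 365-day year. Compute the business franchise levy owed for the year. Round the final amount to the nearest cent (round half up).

2015-01-01 to 2015-05-17: 137 days at 0.8% → £3,610,000 × 0.8% × 137/365 = £10,839.8904
2015-05-18 to 2015-12-31: 228 days at 0.3% → £3,610,000 × 0.3% × 228/365 = £6,765.0411
Total = £17,604.9315

£17,604.93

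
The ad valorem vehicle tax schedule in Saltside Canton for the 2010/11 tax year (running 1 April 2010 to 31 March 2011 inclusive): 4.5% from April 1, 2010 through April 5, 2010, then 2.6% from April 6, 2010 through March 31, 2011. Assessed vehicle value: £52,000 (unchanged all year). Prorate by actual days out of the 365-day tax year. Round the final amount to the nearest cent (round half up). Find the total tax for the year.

£1,365.53

April 1 – April 5, 2010: 5 days at 4.5% → £52,000 × 4.5% × 5/365 = £32.0548
April 6, 2010 – March 31, 2011: 360 days at 2.6% → £52,000 × 2.6% × 360/365 = £1,333.4795
Total = £1,365.5342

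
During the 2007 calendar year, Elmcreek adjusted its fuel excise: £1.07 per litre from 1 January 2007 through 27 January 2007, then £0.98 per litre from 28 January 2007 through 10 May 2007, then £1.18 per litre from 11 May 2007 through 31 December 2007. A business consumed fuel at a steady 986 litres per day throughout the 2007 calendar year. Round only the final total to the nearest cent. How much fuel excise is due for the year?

1 January – 27 January 2007: 27 days × 986 litres/day = 26,622 litres at £1.07/litre → £28,485.54
28 January – 10 May 2007: 103 days × 986 litres/day = 101,558 litres at £0.98/litre → £99,526.84
11 May – 31 December 2007: 235 days × 986 litres/day = 231,710 litres at £1.18/litre → £273,417.80

£401,430.18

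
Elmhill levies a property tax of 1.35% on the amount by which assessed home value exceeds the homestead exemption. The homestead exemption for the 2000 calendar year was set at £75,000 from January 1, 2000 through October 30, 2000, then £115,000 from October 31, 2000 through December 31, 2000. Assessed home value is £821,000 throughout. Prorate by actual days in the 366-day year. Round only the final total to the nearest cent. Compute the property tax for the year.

January 1 – October 30, 2000: 304 days, exemption £75,000 → (£821,000 − £75,000) × 1.35% × 304/366 = £8,364.9836
October 31 – December 31, 2000: 62 days, exemption £115,000 → (£821,000 − £115,000) × 1.35% × 62/366 = £1,614.5410
Total = £9,979.5246

£9,979.52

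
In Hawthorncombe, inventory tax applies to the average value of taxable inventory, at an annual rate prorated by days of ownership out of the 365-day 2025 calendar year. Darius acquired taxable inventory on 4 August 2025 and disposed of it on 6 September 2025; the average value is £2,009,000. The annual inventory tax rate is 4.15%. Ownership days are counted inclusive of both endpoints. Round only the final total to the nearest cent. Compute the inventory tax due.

£7,766.30

Days held (4 August – 6 September 2025): 34 out of 365
Tax = £2,009,000 × 4.15% × 34/365 = £7,766.2986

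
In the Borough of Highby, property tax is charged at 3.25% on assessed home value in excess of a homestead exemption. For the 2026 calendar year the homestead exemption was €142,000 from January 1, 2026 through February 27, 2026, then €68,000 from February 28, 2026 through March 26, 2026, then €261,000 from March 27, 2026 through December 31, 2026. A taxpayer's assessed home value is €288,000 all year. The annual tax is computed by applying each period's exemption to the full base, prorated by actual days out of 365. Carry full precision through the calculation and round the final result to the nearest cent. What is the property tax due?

January 1 – February 27, 2026: 58 days, exemption €142,000 → (€288,000 − €142,000) × 3.25% × 58/365 = €754.0000
February 28 – March 26, 2026: 27 days, exemption €68,000 → (€288,000 − €68,000) × 3.25% × 27/365 = €528.9041
March 27 – December 31, 2026: 280 days, exemption €261,000 → (€288,000 − €261,000) × 3.25% × 280/365 = €673.1507
Total = €1,956.0548

€1,956.05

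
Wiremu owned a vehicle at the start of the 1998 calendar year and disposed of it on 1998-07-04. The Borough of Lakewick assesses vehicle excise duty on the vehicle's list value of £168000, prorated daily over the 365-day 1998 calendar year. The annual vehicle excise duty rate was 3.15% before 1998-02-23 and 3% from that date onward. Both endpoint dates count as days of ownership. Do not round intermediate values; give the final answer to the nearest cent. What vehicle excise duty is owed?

£2591.11

1998-01-01 to 1998-02-22: 53 days at 3.15% → £168000 × 3.15% × 53/365 = £768.4274
1998-02-23 to 1998-07-04: 132 days at 3% → £168000 × 3% × 132/365 = £1822.6849
Total = £2591.1123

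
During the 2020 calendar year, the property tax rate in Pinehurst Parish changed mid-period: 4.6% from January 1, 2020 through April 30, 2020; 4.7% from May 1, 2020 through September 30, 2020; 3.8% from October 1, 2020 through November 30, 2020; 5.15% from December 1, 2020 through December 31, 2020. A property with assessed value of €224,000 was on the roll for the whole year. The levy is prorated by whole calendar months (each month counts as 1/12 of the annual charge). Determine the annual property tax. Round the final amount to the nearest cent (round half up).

January 1 – April 30, 2020: 4 months at 4.6% → €224,000 × 4.6% × 4/12 = €3,434.6667
May 1 – September 30, 2020: 5 months at 4.7% → €224,000 × 4.7% × 5/12 = €4,386.6667
October 1 – November 30, 2020: 2 months at 3.8% → €224,000 × 3.8% × 2/12 = €1,418.6667
December 1 – December 31, 2020: 1 month at 5.15% → €224,000 × 5.15% × 1/12 = €961.3333
Total = €10,201.3333

€10,201.33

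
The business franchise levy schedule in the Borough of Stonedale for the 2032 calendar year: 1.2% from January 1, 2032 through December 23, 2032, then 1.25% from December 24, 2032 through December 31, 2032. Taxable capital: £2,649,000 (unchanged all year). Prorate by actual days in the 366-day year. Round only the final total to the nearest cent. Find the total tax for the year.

January 1 – December 23, 2032: 358 days at 1.2% → £2,649,000 × 1.2% × 358/366 = £31,093.1803
December 24 – December 31, 2032: 8 days at 1.25% → £2,649,000 × 1.25% × 8/366 = £723.7705
Total = £31,816.9508

£31,816.95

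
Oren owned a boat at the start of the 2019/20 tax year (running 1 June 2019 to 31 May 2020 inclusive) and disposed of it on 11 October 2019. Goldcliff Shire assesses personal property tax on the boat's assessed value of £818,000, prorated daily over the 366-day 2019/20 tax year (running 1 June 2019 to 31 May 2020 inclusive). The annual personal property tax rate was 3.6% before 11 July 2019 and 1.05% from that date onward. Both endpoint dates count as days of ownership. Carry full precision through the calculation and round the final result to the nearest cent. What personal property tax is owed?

£5,400.81

1 June – 10 July 2019: 40 days at 3.6% → £818,000 × 3.6% × 40/366 = £3,218.3607
11 July – 11 October 2019: 93 days at 1.05% → £818,000 × 1.05% × 93/366 = £2,182.4508
Total = £5,400.8115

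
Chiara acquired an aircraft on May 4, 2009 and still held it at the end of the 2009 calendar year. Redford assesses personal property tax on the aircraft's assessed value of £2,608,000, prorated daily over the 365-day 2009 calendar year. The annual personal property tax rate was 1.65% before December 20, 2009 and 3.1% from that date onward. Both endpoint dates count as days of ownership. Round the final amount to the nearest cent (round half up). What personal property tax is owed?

May 4 – December 19, 2009: 230 days at 1.65% → £2,608,000 × 1.65% × 230/365 = £27,116.0548
December 20 – December 31, 2009: 12 days at 3.1% → £2,608,000 × 3.1% × 12/365 = £2,658.0164
Total = £29,774.0712

£29,774.07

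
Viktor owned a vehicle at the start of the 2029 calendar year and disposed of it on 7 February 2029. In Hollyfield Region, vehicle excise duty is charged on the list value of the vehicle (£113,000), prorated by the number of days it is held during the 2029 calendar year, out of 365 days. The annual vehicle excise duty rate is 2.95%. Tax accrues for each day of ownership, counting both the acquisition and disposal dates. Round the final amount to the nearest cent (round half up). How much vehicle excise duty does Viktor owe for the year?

Days held (1 January – 7 February 2029): 38 out of 365
Tax = £113,000 × 2.95% × 38/365 = £347.0493

£347.05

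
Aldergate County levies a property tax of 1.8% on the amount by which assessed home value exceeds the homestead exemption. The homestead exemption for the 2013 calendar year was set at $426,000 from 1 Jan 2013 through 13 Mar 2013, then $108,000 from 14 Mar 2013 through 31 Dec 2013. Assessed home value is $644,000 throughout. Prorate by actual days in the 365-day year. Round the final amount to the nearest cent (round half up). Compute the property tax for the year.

$8,518.88

1 Jan – 13 Mar 2013: 72 days, exemption $426,000 → ($644,000 − $426,000) × 1.8% × 72/365 = $774.0493
14 Mar – 31 Dec 2013: 293 days, exemption $108,000 → ($644,000 − $108,000) × 1.8% × 293/365 = $7,744.8329
Total = $8,518.8822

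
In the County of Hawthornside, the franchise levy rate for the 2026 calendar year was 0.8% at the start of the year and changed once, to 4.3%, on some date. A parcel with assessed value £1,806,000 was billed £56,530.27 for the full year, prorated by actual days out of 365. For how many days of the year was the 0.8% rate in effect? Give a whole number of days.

Let d = days at the first rate; then 365 − d days at the second rate.
£1,806,000 × [0.8%·d + 4.3%·(365−d)] / 365 = £56,530.27
Solving gives d = 122, so the new rate took effect on 3 May 2026.

122 days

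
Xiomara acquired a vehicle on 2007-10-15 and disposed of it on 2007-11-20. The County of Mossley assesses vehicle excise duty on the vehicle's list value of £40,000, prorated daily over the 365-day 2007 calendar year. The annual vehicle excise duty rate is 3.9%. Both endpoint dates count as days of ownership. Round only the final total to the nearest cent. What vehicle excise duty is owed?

Days held (2007-10-15 to 2007-11-20): 37 out of 365
Tax = £40,000 × 3.9% × 37/365 = £158.1370

£158.14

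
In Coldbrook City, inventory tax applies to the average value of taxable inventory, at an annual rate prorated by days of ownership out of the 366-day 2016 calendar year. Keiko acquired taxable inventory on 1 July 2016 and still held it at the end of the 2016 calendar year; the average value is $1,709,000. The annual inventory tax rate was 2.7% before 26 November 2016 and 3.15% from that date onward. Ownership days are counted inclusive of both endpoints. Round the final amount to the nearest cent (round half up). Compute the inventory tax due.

$23,954.02

1 July – 25 November 2016: 148 days at 2.7% → $1,709,000 × 2.7% × 148/366 = $18,658.9180
26 November – 31 December 2016: 36 days at 3.15% → $1,709,000 × 3.15% × 36/366 = $5,295.0984
Total = $23,954.0164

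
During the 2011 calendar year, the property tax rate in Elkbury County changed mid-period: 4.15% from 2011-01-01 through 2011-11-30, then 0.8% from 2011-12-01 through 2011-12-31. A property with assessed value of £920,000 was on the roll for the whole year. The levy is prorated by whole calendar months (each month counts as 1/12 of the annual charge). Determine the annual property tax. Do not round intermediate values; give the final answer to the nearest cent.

£35,611.67

2011-01-01 to 2011-11-30: 11 months at 4.15% → £920,000 × 4.15% × 11/12 = £34,998.3333
2011-12-01 to 2011-12-31: 1 month at 0.8% → £920,000 × 0.8% × 1/12 = £613.3333
Total = £35,611.6667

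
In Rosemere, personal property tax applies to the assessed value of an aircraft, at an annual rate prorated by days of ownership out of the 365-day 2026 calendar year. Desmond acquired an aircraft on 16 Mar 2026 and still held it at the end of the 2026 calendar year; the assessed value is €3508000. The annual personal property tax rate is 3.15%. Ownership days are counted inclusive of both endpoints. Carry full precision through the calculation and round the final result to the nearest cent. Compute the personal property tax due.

Days held (16 Mar – 31 Dec 2026): 291 out of 365
Tax = €3508000 × 3.15% × 291/365 = €88098.8548

€88098.85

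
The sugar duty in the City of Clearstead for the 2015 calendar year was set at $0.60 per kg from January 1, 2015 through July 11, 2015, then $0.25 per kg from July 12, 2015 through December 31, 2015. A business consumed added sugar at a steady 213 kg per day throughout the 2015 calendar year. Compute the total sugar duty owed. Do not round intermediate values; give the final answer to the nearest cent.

January 1 – July 11, 2015: 192 days × 213 kg/day = 40,896 kg at $0.60/kg → $24,537.60
July 12 – December 31, 2015: 173 days × 213 kg/day = 36,849 kg at $0.25/kg → $9,212.25

$33,749.85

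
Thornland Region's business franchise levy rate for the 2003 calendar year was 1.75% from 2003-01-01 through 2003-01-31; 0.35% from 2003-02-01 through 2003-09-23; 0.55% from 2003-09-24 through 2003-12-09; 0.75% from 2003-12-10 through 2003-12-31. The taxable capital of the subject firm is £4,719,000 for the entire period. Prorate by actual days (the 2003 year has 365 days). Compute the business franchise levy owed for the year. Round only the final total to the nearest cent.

£25,256.35

2003-01-01 to 2003-01-31: 31 days at 1.75% → £4,719,000 × 1.75% × 31/365 = £7,013.8562
2003-02-01 to 2003-09-23: 235 days at 0.35% → £4,719,000 × 0.35% × 235/365 = £10,633.9110
2003-09-24 to 2003-12-09: 77 days at 0.55% → £4,719,000 × 0.55% × 77/365 = £5,475.3329
2003-12-10 to 2003-12-31: 22 days at 0.75% → £4,719,000 × 0.75% × 22/365 = £2,133.2466
Total = £25,256.3466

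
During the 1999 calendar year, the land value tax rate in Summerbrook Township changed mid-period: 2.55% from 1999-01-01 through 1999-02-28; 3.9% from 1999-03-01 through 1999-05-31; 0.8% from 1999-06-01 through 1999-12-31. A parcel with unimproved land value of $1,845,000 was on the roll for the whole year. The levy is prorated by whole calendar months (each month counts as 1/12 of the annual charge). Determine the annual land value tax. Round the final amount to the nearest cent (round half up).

1999-01-01 to 1999-02-28: 2 months at 2.55% → $1,845,000 × 2.55% × 2/12 = $7,841.2500
1999-03-01 to 1999-05-31: 3 months at 3.9% → $1,845,000 × 3.9% × 3/12 = $17,988.7500
1999-06-01 to 1999-12-31: 7 months at 0.8% → $1,845,000 × 0.8% × 7/12 = $8,610.0000
Total = $34,440.0000

$34,440.00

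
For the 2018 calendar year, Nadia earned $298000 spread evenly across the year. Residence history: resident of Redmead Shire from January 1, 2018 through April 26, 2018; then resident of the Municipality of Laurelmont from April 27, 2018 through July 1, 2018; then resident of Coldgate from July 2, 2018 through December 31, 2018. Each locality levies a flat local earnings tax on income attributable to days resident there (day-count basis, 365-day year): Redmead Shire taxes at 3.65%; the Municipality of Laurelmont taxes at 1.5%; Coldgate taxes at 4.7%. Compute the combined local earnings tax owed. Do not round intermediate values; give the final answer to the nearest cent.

Redmead Shire, January 1 – April 26, 2018: 116 days → $298000 × 3.65% × 116/365 = $3456.8000
The Municipality of Laurelmont, April 27 – July 1, 2018: 66 days → $298000 × 1.5% × 66/365 = $808.2740
Coldgate, July 2 – December 31, 2018: 183 days → $298000 × 4.7% × 183/365 = $7022.1863
Total = $11287.2603

$11287.26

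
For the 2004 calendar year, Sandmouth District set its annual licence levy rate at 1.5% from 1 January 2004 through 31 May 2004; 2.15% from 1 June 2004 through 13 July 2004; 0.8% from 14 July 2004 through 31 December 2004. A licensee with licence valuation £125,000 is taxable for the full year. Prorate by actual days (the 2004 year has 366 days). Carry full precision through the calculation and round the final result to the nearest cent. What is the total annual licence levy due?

1 January – 31 May 2004: 152 days at 1.5% → £125,000 × 1.5% × 152/366 = £778.6885
1 June – 13 July 2004: 43 days at 2.15% → £125,000 × 2.15% × 43/366 = £315.7445
14 July – 31 December 2004: 171 days at 0.8% → £125,000 × 0.8% × 171/366 = £467.2131
Total = £1,561.6462

£1,561.65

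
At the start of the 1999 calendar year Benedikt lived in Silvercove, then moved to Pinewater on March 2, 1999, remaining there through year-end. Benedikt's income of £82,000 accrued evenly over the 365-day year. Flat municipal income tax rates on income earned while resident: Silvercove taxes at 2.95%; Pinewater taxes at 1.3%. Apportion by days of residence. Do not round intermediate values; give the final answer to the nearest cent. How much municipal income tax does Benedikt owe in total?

£1,288.41

Silvercove, January 1 – March 1, 1999: 60 days → £82,000 × 2.95% × 60/365 = £397.6438
Pinewater, March 2 – December 31, 1999: 305 days → £82,000 × 1.3% × 305/365 = £890.7671
Total = £1,288.4110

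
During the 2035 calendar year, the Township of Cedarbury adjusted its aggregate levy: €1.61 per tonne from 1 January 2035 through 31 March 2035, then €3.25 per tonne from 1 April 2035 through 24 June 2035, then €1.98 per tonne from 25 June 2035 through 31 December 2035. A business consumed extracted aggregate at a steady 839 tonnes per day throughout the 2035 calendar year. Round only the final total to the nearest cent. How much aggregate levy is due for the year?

€668,976.65

1 January – 31 March 2035: 90 days × 839 tonnes/day = 75,510 tonnes at €1.61/tonne → €121,571.10
1 April – 24 June 2035: 85 days × 839 tonnes/day = 71,315 tonnes at €3.25/tonne → €231,773.75
25 June – 31 December 2035: 190 days × 839 tonnes/day = 159,410 tonnes at €1.98/tonne → €315,631.80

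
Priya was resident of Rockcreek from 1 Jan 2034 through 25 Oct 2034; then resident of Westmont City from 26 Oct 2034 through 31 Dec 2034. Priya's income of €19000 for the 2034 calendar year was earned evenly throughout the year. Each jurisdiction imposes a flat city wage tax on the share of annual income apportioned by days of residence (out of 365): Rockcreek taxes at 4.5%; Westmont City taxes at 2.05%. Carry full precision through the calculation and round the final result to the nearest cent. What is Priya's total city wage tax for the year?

€769.55

Rockcreek, 1 Jan – 25 Oct 2034: 298 days → €19000 × 4.5% × 298/365 = €698.0548
Westmont City, 26 Oct – 31 Dec 2034: 67 days → €19000 × 2.05% × 67/365 = €71.4973
Total = €769.5521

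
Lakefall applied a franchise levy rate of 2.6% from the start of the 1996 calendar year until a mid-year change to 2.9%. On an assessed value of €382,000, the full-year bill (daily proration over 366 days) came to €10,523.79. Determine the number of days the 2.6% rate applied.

Let d = days at the first rate; then 366 − d days at the second rate.
€382,000 × [2.6%·d + 2.9%·(366−d)] / 366 = €10,523.79
Solving gives d = 177, so the new rate took effect on June 26, 1996.

177 days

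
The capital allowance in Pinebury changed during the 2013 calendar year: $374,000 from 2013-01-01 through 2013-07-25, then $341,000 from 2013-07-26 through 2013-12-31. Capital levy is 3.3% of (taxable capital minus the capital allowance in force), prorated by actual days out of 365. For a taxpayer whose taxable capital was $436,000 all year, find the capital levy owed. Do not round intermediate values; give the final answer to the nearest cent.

2013-01-01 to 2013-07-25: 206 days, exemption $374,000 → ($436,000 − $374,000) × 3.3% × 206/365 = $1,154.7288
2013-07-26 to 2013-12-31: 159 days, exemption $341,000 → ($436,000 − $341,000) × 3.3% × 159/365 = $1,365.6575
Total = $2,520.3863

$2,520.39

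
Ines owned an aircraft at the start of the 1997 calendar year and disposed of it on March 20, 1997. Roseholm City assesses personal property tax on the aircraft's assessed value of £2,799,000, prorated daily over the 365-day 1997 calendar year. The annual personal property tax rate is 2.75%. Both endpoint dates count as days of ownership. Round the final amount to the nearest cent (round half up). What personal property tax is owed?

Days held (January 1 – March 20, 1997): 79 out of 365
Tax = £2,799,000 × 2.75% × 79/365 = £16,659.8014

£16,659.80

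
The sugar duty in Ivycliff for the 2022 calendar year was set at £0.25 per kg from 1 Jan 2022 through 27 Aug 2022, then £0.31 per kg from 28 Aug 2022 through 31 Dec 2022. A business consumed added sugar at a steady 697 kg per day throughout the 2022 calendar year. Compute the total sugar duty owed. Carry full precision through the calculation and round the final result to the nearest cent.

1 Jan – 27 Aug 2022: 239 days × 697 kg/day = 166,583 kg at £0.25/kg → £41645.75
28 Aug – 31 Dec 2022: 126 days × 697 kg/day = 87,822 kg at £0.31/kg → £27224.82

£68870.57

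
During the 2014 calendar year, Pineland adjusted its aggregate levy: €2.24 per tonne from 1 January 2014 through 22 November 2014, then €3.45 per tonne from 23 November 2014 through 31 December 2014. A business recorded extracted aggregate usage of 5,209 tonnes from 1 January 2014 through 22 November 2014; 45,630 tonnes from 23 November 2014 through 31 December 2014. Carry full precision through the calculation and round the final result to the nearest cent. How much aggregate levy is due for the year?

1 January – 22 November 2014: 5,209 tonnes at €2.24/tonne → €11,668.16
23 November – 31 December 2014: 45,630 tonnes at €3.45/tonne → €157,423.50

€169,091.66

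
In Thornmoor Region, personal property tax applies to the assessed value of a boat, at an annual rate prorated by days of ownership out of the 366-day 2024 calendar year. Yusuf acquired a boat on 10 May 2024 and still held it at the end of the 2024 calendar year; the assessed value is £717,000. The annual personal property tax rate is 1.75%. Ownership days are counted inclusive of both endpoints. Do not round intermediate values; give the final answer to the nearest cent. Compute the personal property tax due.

Days held (10 May – 31 Dec 2024): 236 out of 366
Tax = £717,000 × 1.75% × 236/366 = £8,090.7377

£8,090.74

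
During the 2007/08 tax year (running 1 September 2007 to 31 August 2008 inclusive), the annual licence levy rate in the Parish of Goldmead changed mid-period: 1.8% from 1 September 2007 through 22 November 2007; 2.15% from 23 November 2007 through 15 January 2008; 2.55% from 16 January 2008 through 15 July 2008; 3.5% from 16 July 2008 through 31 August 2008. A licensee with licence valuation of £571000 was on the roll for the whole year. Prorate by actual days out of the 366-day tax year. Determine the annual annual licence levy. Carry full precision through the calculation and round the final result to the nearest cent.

£13948.94

1 September – 22 November 2007: 83 days at 1.8% → £571000 × 1.8% × 83/366 = £2330.8033
23 November 2007 – 15 January 2008: 54 days at 2.15% → £571000 × 2.15% × 54/366 = £1811.2869
16 January – 15 July 2008: 182 days at 2.55% → £571000 × 2.55% × 182/366 = £7240.4672
16 July – 31 August 2008: 47 days at 3.5% → £571000 × 3.5% × 47/366 = £2566.3798
Total = £13948.9372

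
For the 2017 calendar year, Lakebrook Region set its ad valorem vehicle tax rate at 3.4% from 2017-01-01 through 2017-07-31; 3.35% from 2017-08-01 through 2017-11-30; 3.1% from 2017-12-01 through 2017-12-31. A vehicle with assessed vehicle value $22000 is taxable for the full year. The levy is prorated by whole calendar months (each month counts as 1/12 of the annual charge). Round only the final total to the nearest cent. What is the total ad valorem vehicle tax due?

$738.83

2017-01-01 to 2017-07-31: 7 months at 3.4% → $22000 × 3.4% × 7/12 = $436.3333
2017-08-01 to 2017-11-30: 4 months at 3.35% → $22000 × 3.35% × 4/12 = $245.6667
2017-12-01 to 2017-12-31: 1 month at 3.1% → $22000 × 3.1% × 1/12 = $56.8333
Total = $738.8333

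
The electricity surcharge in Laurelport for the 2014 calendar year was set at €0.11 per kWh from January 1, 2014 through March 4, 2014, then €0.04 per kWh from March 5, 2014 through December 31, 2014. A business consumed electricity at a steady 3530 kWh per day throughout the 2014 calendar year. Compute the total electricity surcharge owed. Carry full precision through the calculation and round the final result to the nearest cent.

January 1 – March 4, 2014: 63 days × 3530 kWh/day = 222,390 kWh at €0.11/kWh → €24462.90
March 5 – December 31, 2014: 302 days × 3530 kWh/day = 1,066,060 kWh at €0.04/kWh → €42642.40

€67105.30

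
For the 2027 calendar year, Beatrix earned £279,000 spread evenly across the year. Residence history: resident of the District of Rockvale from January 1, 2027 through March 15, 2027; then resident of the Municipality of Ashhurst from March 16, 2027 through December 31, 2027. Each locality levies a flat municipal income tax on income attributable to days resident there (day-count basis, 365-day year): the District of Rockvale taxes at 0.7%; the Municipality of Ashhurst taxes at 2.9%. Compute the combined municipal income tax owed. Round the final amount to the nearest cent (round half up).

£6,846.58

The District of Rockvale, January 1 – March 15, 2027: 74 days → £279,000 × 0.7% × 74/365 = £395.9507
The Municipality of Ashhurst, March 16 – December 31, 2027: 291 days → £279,000 × 2.9% × 291/365 = £6,450.6329
Total = £6,846.5836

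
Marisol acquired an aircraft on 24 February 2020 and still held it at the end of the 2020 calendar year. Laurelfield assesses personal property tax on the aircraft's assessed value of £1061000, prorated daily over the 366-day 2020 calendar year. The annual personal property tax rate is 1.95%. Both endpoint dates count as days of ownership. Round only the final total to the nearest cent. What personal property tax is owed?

£17636.95

Days held (24 February – 31 December 2020): 312 out of 366
Tax = £1061000 × 1.95% × 312/366 = £17636.9508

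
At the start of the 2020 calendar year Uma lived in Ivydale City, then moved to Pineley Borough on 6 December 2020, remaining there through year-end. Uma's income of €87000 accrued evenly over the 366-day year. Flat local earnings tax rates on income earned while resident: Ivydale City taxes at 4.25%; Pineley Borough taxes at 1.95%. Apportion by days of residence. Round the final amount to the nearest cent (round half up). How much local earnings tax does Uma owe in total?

€3555.35

Ivydale City, 1 January – 5 December 2020: 340 days → €87000 × 4.25% × 340/366 = €3434.8361
Pineley Borough, 6 December – 31 December 2020: 26 days → €87000 × 1.95% × 26/366 = €120.5164
Total = €3555.3525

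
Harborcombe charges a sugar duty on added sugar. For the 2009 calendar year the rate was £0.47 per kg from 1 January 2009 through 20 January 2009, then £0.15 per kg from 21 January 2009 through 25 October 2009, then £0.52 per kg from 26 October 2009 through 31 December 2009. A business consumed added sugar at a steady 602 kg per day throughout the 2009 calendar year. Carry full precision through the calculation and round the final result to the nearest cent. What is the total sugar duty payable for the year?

£51,735.88

1 January – 20 January 2009: 20 days × 602 kg/day = 12,040 kg at £0.47/kg → £5,658.80
21 January – 25 October 2009: 278 days × 602 kg/day = 167,356 kg at £0.15/kg → £25,103.40
26 October – 31 December 2009: 67 days × 602 kg/day = 40,334 kg at £0.52/kg → £20,973.68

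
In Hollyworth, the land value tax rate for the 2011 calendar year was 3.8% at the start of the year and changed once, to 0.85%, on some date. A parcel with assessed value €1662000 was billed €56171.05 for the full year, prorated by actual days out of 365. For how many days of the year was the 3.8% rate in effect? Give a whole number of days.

313 days

Let d = days at the first rate; then 365 − d days at the second rate.
€1662000 × [3.8%·d + 0.85%·(365−d)] / 365 = €56171.05
Solving gives d = 313, so the new rate took effect on 10 Nov 2011.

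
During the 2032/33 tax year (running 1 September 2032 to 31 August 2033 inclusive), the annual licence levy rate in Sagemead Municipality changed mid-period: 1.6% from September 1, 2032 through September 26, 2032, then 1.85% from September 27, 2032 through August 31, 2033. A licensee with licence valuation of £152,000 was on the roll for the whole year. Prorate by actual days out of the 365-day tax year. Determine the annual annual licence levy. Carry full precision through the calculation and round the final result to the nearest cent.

September 1 – September 26, 2032: 26 days at 1.6% → £152,000 × 1.6% × 26/365 = £173.2384
September 27, 2032 – August 31, 2033: 339 days at 1.85% → £152,000 × 1.85% × 339/365 = £2,611.6932
Total = £2,784.9315

£2,784.93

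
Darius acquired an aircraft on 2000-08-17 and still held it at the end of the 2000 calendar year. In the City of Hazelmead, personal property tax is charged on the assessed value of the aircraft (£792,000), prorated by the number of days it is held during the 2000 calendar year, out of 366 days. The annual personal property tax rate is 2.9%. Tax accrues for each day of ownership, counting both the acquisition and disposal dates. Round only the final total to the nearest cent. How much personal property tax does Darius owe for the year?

£8,597.31

Days held (2000-08-17 to 2000-12-31): 137 out of 366
Tax = £792,000 × 2.9% × 137/366 = £8,597.3115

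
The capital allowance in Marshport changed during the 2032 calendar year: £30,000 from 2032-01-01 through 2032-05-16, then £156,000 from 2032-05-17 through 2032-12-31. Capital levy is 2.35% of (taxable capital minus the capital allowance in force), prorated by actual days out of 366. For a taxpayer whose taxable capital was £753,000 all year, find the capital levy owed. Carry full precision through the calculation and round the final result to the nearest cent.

£15,137.85

2032-01-01 to 2032-05-16: 137 days, exemption £30,000 → (£753,000 − £30,000) × 2.35% × 137/366 = £6,359.8320
2032-05-17 to 2032-12-31: 229 days, exemption £156,000 → (£753,000 − £156,000) × 2.35% × 229/366 = £8,778.0205
Total = £15,137.8525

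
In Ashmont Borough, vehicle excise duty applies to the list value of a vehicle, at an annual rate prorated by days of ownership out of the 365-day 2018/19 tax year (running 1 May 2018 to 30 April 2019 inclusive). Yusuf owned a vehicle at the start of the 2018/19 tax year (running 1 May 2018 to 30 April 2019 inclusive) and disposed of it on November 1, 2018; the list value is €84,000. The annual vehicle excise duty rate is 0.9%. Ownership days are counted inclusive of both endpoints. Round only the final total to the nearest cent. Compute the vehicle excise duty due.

Days held (May 1 – November 1, 2018): 185 out of 365
Tax = €84,000 × 0.9% × 185/365 = €383.1781

€383.18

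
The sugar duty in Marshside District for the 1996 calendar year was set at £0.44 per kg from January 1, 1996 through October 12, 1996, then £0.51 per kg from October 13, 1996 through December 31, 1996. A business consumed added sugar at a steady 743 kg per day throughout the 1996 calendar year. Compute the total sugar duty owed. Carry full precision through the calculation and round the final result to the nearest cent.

January 1 – October 12, 1996: 286 days × 743 kg/day = 212,498 kg at £0.44/kg → £93,499.12
October 13 – December 31, 1996: 80 days × 743 kg/day = 59,440 kg at £0.51/kg → £30,314.40

£123,813.52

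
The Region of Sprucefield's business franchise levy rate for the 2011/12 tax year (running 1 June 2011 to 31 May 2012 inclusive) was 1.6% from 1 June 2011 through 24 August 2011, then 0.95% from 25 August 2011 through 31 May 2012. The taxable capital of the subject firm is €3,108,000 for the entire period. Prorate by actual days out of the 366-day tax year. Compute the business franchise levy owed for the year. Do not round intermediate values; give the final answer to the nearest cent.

€34,217.72

1 June – 24 August 2011: 85 days at 1.6% → €3,108,000 × 1.6% × 85/366 = €11,548.8525
25 August 2011 – 31 May 2012: 281 days at 0.95% → €3,108,000 × 0.95% × 281/366 = €22,668.8689
Total = €34,217.7213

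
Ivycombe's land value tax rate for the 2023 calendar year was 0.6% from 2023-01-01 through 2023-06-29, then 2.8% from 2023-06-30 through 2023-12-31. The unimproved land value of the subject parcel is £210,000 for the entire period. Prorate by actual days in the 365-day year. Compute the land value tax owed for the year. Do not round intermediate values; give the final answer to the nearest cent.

2023-01-01 to 2023-06-29: 180 days at 0.6% → £210,000 × 0.6% × 180/365 = £621.3699
2023-06-30 to 2023-12-31: 185 days at 2.8% → £210,000 × 2.8% × 185/365 = £2,980.2740
Total = £3,601.6438

£3,601.64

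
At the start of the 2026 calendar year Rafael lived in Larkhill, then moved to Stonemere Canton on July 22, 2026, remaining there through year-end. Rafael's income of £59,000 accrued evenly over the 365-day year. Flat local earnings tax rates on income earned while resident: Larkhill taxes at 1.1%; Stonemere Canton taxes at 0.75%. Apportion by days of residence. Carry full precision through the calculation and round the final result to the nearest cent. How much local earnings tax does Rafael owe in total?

Larkhill, January 1 – July 21, 2026: 202 days → £59,000 × 1.1% × 202/365 = £359.1726
Stonemere Canton, July 22 – December 31, 2026: 163 days → £59,000 × 0.75% × 163/365 = £197.6096
Total = £556.7822

£556.78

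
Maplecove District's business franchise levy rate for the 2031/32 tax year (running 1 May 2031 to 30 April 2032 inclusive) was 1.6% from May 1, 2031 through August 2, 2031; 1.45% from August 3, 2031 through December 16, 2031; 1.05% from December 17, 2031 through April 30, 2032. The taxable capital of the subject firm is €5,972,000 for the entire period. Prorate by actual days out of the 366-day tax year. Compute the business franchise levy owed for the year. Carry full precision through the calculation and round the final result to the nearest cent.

May 1 – August 2, 2031: 94 days at 1.6% → €5,972,000 × 1.6% × 94/366 = €24,540.6776
August 3 – December 16, 2031: 136 days at 1.45% → €5,972,000 × 1.45% × 136/366 = €32,177.0055
December 17, 2031 – April 30, 2032: 136 days at 1.05% → €5,972,000 × 1.05% × 136/366 = €23,300.5902
Total = €80,018.2732

€80,018.27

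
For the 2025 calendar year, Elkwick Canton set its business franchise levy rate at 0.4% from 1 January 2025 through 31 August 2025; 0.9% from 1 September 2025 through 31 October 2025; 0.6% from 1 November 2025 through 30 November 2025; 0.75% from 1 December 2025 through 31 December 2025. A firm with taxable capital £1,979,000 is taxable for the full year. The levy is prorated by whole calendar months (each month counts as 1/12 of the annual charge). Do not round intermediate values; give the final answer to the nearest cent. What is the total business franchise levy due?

1 January – 31 August 2025: 8 months at 0.4% → £1,979,000 × 0.4% × 8/12 = £5,277.3333
1 September – 31 October 2025: 2 months at 0.9% → £1,979,000 × 0.9% × 2/12 = £2,968.5000
1 November – 30 November 2025: 1 month at 0.6% → £1,979,000 × 0.6% × 1/12 = £989.5000
1 December – 31 December 2025: 1 month at 0.75% → £1,979,000 × 0.75% × 1/12 = £1,236.8750
Total = £10,472.2083

£10,472.21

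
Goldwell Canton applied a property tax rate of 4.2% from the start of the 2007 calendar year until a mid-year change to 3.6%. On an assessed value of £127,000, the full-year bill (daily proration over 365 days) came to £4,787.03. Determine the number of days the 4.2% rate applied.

Let d = days at the first rate; then 365 − d days at the second rate.
£127,000 × [4.2%·d + 3.6%·(365−d)] / 365 = £4,787.03
Solving gives d = 103, so the new rate took effect on 14 Apr 2007.

103 days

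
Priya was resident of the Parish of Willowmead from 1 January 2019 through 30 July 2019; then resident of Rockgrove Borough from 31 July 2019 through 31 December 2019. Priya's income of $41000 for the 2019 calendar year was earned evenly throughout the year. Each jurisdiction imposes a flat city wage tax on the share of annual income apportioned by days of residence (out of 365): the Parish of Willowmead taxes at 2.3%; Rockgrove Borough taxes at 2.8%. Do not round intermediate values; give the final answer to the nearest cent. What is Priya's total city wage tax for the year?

The Parish of Willowmead, 1 January – 30 July 2019: 211 days → $41000 × 2.3% × 211/365 = $545.1315
Rockgrove Borough, 31 July – 31 December 2019: 154 days → $41000 × 2.8% × 154/365 = $484.3616
Total = $1029.4932

$1029.49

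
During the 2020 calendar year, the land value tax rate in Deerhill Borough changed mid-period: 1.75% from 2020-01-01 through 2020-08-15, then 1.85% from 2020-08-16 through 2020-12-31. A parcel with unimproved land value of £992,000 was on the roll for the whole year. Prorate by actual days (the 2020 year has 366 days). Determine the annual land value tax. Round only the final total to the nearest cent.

2020-01-01 to 2020-08-15: 228 days at 1.75% → £992,000 × 1.75% × 228/366 = £10,814.4262
2020-08-16 to 2020-12-31: 138 days at 1.85% → £992,000 × 1.85% × 138/366 = £6,919.6066
Total = £17,734.0328

£17,734.03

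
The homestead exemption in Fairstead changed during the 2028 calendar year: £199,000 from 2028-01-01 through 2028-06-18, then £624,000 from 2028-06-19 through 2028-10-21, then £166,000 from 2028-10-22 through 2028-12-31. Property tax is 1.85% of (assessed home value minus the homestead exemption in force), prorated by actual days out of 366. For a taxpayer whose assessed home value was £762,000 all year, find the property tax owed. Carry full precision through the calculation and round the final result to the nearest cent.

2028-01-01 to 2028-06-18: 170 days, exemption £199,000 → (£762,000 − £199,000) × 1.85% × 170/366 = £4,837.8005
2028-06-19 to 2028-10-21: 125 days, exemption £624,000 → (£762,000 − £624,000) × 1.85% × 125/366 = £871.9262
2028-10-22 to 2028-12-31: 71 days, exemption £166,000 → (£762,000 − £166,000) × 1.85% × 71/366 = £2,138.9235
Total = £7,848.6503

£7,848.65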